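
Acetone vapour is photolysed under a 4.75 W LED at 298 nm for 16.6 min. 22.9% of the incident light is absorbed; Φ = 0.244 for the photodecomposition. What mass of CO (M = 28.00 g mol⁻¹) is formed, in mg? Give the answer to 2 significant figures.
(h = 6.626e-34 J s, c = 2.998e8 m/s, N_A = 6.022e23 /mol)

18 mg

Photon energy at 298 nm: hc/λ = (6.626e-34)(2.998e8)/(298e-9) = 6.666e-19 J.
Energy delivered: (4.75 W)(996 s) = 4731 J.
Photons incident: 4731 / 6.666e-19 = 7.097e21, i.e. 7.097e21/6.022e23 = 0.01179 mol.
Photons absorbed: 0.229 × 0.01179 = 0.002700 mol.
Product: Φ × n_abs = 0.244 × 0.002700 = 6.588e-4 mol.
Mass: 6.588e-4 × 28.00 = 0.01845 g = 18 mg.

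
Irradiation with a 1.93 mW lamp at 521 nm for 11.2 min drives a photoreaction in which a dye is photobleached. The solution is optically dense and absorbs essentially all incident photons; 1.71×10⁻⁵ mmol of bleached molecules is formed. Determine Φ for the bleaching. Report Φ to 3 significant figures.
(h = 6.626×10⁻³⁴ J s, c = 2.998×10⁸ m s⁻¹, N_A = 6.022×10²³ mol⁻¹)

Product: 1.71×10⁻⁵ mmol = 1.71×10⁻⁸ mol.
Photon energy at 521 nm: hc/λ = (6.626×10⁻³⁴)(2.998×10⁸)/(521×10⁻⁹) = 3.813×10⁻¹⁹ J.
Energy delivered: (1.93 mW)(672 s) = 1.297 J.
Photons incident: 1.297 / 3.813×10⁻¹⁹ = 3.402×10¹⁸, i.e. 3.402×10¹⁸/6.022×10²³ = 5.649×10⁻⁶ mol.
Φ = 1.71×10⁻⁸ mol / 5.649×10⁻⁶ mol photons = 0.00303.

Φ = 0.00303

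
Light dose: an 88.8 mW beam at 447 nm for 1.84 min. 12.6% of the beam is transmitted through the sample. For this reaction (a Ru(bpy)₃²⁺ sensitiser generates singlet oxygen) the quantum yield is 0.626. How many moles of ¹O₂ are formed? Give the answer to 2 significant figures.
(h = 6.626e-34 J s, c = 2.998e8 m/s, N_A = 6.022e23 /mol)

2.0e-5 mol

Photon energy at 447 nm: hc/λ = (6.626e-34)(2.998e8)/(447e-9) = 4.444e-19 J.
Energy delivered: (88.8 mW)(110.4 s) = 9.804 J.
Photons incident: 9.804 / 4.444e-19 = 2.206e19, i.e. 2.206e19/6.022e23 = 3.663e-5 mol.
Fraction absorbed: 1 − 12.6/100 = 0.8740.
Photons absorbed: 0.8740 × 3.663e-5 = 3.201e-5 mol.
Product: Φ × n_abs = 0.626 × 3.201e-5 = 2.004e-5 mol.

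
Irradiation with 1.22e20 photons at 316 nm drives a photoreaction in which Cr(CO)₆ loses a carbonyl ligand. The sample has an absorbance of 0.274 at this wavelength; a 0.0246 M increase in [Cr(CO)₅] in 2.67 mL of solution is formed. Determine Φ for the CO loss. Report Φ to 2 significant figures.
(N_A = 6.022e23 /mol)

Product: (0.0246 M)(0.00267 L) = 6.568e-5 mol.
Moles of photons: 1.22e20 / 6.022e23 = 2.026e-4 mol.
Fraction absorbed: 1 − 10^(−0.274) = 0.4679.
Photons absorbed: 0.4679 × 2.026e-4 = 9.480e-5 mol.
Φ = 6.568e-5 mol / 9.480e-5 mol photons = 0.69.

Φ = 0.69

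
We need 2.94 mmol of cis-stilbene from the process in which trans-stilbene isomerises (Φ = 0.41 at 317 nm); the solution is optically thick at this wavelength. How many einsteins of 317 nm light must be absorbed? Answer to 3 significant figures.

0.00717 einstein

Product: 2.94 mmol = 0.00294 mol.
Photons that must be absorbed: 0.00294 / 0.41 = 0.007171 mol.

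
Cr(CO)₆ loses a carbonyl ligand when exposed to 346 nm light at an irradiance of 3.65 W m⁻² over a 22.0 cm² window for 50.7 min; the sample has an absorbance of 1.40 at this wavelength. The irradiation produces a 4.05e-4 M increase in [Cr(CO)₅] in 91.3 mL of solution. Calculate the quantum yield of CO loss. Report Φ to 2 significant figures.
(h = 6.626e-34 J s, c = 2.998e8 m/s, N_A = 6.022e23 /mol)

Φ = 0.55

Product: (4.05e-4 M)(0.0913 L) = 3.698e-5 mol.
Photon energy at 346 nm: hc/λ = (6.626e-34)(2.998e8)/(346e-9) = 5.741e-19 J.
Energy delivered: (3.65 W m⁻²)(22.0e-4 m²)(3042 s) = 24.43 J.
Photons incident: 24.43 / 5.741e-19 = 4.255e19, i.e. 4.255e19/6.022e23 = 7.066e-5 mol.
Fraction absorbed: 1 − 10^(−1.40) = 0.9602.
Photons absorbed: 0.9602 × 7.066e-5 = 6.785e-5 mol.
Φ = 3.698e-5 mol / 6.785e-5 mol photons = 0.55.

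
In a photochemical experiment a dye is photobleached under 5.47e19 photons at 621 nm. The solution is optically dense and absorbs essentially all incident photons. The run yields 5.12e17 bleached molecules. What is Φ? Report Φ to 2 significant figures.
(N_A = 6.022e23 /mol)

Φ = 0.0094

Product: 5.12e17 / 6.022e23 = 8.502e-7 mol.
Moles of photons: 5.47e19 / 6.022e23 = 9.083e-5 mol.
Φ = 8.502e-7 mol / 9.083e-5 mol photons = 0.0094.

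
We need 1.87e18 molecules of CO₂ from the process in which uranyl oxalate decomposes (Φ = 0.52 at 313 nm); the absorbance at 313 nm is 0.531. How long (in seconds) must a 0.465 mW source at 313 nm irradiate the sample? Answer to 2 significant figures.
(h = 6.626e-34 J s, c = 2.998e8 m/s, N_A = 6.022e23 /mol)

Product: 1.87e18 / 6.022e23 = 3.105e-6 mol.
Photons that must be absorbed: 3.105e-6 / 0.52 = 5.971e-6 mol.
Fraction absorbed: 1 − 10^(−0.531) = 0.7056.
Incident photons needed: 5.971e-6 / 0.7056 = 8.462e-6 mol.
Photon energy: hc/λ = 6.347e-19 J; per mole, 3.822e5 J mol⁻¹.
Energy required: 8.462e-6 × 3.822e5 = 3.234 J.
Time: 3.234 J / 0.000465 W = 7000 s.

t ≈ 7000 s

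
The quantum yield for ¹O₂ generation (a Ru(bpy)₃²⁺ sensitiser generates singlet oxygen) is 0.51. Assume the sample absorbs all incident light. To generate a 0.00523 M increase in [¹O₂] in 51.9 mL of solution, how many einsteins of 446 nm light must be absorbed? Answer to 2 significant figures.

5.3×10⁻⁴ einstein

Product: (0.00523 M)(0.0519 L) = 2.714×10⁻⁴ mol.
Photons that must be absorbed: 2.714×10⁻⁴ / 0.51 = 5.322×10⁻⁴ mol.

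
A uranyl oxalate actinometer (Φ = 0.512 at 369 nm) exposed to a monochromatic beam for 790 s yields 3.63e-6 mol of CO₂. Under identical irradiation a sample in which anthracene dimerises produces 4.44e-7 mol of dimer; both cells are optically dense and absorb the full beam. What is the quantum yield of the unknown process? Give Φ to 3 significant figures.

Φ = 0.0626

Photons absorbed by the actinometer: 3.63e-6 / 0.512 = 7.090e-6 mol.
Φ(unknown) = 4.44e-7 / 7.090e-6 = 0.0626.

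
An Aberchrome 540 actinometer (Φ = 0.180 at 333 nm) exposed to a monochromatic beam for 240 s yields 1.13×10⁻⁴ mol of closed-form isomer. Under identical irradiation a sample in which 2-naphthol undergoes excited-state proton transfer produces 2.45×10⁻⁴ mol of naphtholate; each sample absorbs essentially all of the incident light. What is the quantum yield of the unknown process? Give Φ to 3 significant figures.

Φ = 0.390

Photons absorbed by the actinometer: 1.13×10⁻⁴ / 0.180 = 6.278×10⁻⁴ mol.
Φ(unknown) = 2.45×10⁻⁴ / 6.278×10⁻⁴ = 0.390.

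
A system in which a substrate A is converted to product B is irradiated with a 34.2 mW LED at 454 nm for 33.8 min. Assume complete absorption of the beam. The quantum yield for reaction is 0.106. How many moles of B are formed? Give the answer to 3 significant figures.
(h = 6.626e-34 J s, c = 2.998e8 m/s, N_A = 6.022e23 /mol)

2.79e-5 mol

Photon energy at 454 nm: hc/λ = (6.626e-34)(2.998e8)/(454e-9) = 4.375e-19 J.
Energy delivered: (34.2 mW)(2028 s) = 69.36 J.
Photons incident: 69.36 / 4.375e-19 = 1.585e20, i.e. 1.585e20/6.022e23 = 2.632e-4 mol.
Product: Φ × n_abs = 0.106 × 2.632e-4 = 2.790e-5 mol.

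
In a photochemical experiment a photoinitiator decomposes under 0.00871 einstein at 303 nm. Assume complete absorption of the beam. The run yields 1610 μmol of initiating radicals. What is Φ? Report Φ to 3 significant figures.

Φ = 0.185

Product: 1610 μmol = 0.00161 mol.
Φ = 0.00161 mol / 0.00871 mol photons = 0.185.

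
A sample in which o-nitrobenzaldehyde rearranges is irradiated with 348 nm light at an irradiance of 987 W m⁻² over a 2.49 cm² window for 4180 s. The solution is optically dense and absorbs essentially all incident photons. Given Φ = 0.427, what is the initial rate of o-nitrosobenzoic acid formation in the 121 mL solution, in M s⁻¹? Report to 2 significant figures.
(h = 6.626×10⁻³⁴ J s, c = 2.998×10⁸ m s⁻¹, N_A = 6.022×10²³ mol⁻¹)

Photon energy at 348 nm: hc/λ = (6.626×10⁻³⁴)(2.998×10⁸)/(348×10⁻⁹) = 5.708×10⁻¹⁹ J.
Energy delivered: (987 W m⁻²)(2.49×10⁻⁴ m²)(4180 s) = 1027 J.
Photons incident: 1027 / 5.708×10⁻¹⁹ = 1.799×10²¹, i.e. 1.799×10²¹/6.022×10²³ = 0.002987 mol.
Product formed: 0.427 × 0.002987 = 0.001275 mol.
Rate: 0.001275 mol / (4180 s × 0.121 L) = 2.5×10⁻⁶ M s⁻¹.

2.5×10⁻⁶ M s⁻¹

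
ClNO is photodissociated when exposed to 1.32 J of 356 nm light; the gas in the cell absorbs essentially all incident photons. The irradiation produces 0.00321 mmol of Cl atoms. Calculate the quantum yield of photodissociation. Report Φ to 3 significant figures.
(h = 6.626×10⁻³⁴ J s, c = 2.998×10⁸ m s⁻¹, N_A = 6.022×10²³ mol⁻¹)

Φ = 0.817

Product: 0.00321 mmol = 3.21×10⁻⁶ mol.
Photon energy at 356 nm: hc/λ = (6.626×10⁻³⁴)(2.998×10⁸)/(356×10⁻⁹) = 5.580×10⁻¹⁹ J.
Photons incident: 1.32 / 5.580×10⁻¹⁹ = 2.366×10¹⁸, i.e. 2.366×10¹⁸/6.022×10²³ = 3.929×10⁻⁶ mol.
Φ = 3.21×10⁻⁶ mol / 3.929×10⁻⁶ mol photons = 0.817.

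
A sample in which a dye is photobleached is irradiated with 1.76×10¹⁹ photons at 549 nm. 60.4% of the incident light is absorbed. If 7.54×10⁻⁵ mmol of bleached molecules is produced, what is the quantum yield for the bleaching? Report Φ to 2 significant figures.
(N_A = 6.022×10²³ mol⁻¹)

Product: 7.54×10⁻⁵ mmol = 7.54×10⁻⁸ mol.
Moles of photons: 1.76×10¹⁹ / 6.022×10²³ = 2.923×10⁻⁵ mol.
Photons absorbed: 0.604 × 2.923×10⁻⁵ = 1.765×10⁻⁵ mol.
Φ = 7.54×10⁻⁸ mol / 1.765×10⁻⁵ mol photons = 0.0043.

Φ = 0.0043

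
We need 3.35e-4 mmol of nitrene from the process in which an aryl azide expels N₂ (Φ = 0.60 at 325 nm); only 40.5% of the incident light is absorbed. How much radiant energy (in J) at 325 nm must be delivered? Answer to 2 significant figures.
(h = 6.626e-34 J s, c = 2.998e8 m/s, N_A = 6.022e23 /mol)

Product: 3.35e-4 mmol = 3.35e-7 mol.
Photons that must be absorbed: 3.35e-7 / 0.60 = 5.583e-7 mol.
Incident photons needed: 5.583e-7 / 0.405 = 1.379e-6 mol.
Photon energy: hc/λ = 6.112e-19 J; per mole, 3.681e5 J mol⁻¹.
Energy required: 1.379e-6 × 3.681e5 = 0.51 J.

0.51 J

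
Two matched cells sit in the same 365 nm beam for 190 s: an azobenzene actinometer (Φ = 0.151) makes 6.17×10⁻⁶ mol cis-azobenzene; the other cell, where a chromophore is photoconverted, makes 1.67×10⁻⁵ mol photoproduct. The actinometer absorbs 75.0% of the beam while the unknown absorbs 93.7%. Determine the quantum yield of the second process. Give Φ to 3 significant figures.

Φ = 0.327

Photons absorbed by the actinometer: 6.17×10⁻⁶ / 0.151 = 4.086×10⁻⁵ mol.
Incident flux: 4.086×10⁻⁵ / 0.750 = 5.448×10⁻⁵ einstein.
Absorbed by unknown: 0.937 × 5.448×10⁻⁵ = 5.105×10⁻⁵ mol.
Φ(unknown) = 1.67×10⁻⁵ / 5.105×10⁻⁵ = 0.327.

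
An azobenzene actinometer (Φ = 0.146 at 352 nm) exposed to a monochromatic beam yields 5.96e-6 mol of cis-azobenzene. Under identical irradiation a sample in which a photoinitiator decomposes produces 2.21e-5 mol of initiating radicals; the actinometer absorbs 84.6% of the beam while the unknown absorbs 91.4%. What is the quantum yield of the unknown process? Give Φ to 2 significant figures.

Photons absorbed by the actinometer: 5.96e-6 / 0.146 = 4.082e-5 mol.
Incident flux: 4.082e-5 / 0.846 = 4.825e-5 einstein.
Absorbed by unknown: 0.914 × 4.825e-5 = 4.410e-5 mol.
Φ(unknown) = 2.21e-5 / 4.410e-5 = 0.50.

Φ = 0.50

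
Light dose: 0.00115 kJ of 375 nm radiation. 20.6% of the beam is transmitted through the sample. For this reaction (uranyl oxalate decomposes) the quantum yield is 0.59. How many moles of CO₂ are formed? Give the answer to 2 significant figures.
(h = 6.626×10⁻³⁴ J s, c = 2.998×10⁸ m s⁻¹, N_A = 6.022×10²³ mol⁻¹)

Photon energy at 375 nm: hc/λ = (6.626×10⁻³⁴)(2.998×10⁸)/(375×10⁻⁹) = 5.297×10⁻¹⁹ J.
Incident energy: 0.00115 kJ = 1.15 J.
Photons incident: 1.15 / 5.297×10⁻¹⁹ = 2.171×10¹⁸, i.e. 2.171×10¹⁸/6.022×10²³ = 3.605×10⁻⁶ mol.
Fraction absorbed: 1 − 20.6/100 = 0.7940.
Photons absorbed: 0.7940 × 3.605×10⁻⁶ = 2.862×10⁻⁶ mol.
Product: Φ × n_abs = 0.59 × 2.862×10⁻⁶ = 1.689×10⁻⁶ mol.

1.7×10⁻⁶ mol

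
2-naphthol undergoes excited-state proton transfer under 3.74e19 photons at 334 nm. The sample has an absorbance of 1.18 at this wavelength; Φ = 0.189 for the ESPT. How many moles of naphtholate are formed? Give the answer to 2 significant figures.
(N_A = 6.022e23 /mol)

Moles of photons: 3.74e19 / 6.022e23 = 6.211e-5 mol.
Fraction absorbed: 1 − 10^(−1.18) = 0.9339.
Photons absorbed: 0.9339 × 6.211e-5 = 5.800e-5 mol.
Product: Φ × n_abs = 0.189 × 5.800e-5 = 1.096e-5 mol.

1.1e-5 mol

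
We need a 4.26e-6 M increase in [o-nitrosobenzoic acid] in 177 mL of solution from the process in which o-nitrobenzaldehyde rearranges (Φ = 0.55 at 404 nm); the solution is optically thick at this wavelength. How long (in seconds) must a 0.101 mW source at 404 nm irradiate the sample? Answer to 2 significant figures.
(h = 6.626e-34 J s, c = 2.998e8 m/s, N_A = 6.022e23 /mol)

Product: (4.26e-6 M)(0.177 L) = 7.540e-7 mol.
Photons that must be absorbed: 7.540e-7 / 0.55 = 1.371e-6 mol.
Photon energy: hc/λ = 4.917e-19 J; per mole, 2.961e5 J mol⁻¹.
Energy required: 1.371e-6 × 2.961e5 = 0.4060 J.
Time: 0.4060 J / 0.000101 W = 4000 s.

t ≈ 4000 s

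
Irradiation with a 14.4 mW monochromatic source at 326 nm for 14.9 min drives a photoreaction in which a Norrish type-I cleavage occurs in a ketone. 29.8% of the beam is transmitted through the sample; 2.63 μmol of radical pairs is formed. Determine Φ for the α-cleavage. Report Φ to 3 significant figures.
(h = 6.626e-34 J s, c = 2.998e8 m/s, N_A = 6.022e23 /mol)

Product: 2.63 μmol = 2.63e-6 mol.
Photon energy at 326 nm: hc/λ = (6.626e-34)(2.998e8)/(326e-9) = 6.093e-19 J.
Energy delivered: (14.4 mW)(894 s) = 12.87 J.
Photons incident: 12.87 / 6.093e-19 = 2.112e19, i.e. 2.112e19/6.022e23 = 3.507e-5 mol.
Fraction absorbed: 1 − 29.8/100 = 0.7020.
Photons absorbed: 0.7020 × 3.507e-5 = 2.462e-5 mol.
Φ = 2.63e-6 mol / 2.462e-5 mol photons = 0.107.

Φ = 0.107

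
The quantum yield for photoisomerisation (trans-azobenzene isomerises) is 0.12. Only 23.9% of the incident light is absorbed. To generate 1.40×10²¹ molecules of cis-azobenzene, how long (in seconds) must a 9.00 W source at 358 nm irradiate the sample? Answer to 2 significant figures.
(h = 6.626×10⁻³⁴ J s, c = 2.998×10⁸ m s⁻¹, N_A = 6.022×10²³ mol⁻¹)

Product: 1.40×10²¹ / 6.022×10²³ = 0.002325 mol.
Photons that must be absorbed: 0.002325 / 0.12 = 0.01938 mol.
Incident photons needed: 0.01938 / 0.239 = 0.08109 mol.
Photon energy: hc/λ = 5.549×10⁻¹⁹ J; per mole, 3.342×10⁵ J mol⁻¹.
Energy required: 0.08109 × 3.342×10⁵ = 2.710×10⁴ J.
Time: 2.710×10⁴ J / 9 W = 3000 s.

t ≈ 3000 s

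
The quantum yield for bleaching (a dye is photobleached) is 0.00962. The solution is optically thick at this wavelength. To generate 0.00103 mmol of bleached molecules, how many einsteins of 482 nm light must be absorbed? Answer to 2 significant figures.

1.1×10⁻⁴ einstein

Product: 0.00103 mmol = 1.03×10⁻⁶ mol.
Photons that must be absorbed: 1.03×10⁻⁶ / 0.00962 = 1.071×10⁻⁴ mol.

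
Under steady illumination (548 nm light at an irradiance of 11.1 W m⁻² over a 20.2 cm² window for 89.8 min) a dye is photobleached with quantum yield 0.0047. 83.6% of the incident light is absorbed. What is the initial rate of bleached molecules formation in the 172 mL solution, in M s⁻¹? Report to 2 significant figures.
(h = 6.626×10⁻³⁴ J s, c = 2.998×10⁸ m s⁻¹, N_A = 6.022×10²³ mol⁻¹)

Photon energy at 548 nm: hc/λ = (6.626×10⁻³⁴)(2.998×10⁸)/(548×10⁻⁹) = 3.625×10⁻¹⁹ J.
Energy delivered: (11.1 W m⁻²)(20.2×10⁻⁴ m²)(5388 s) = 120.8 J.
Photons incident: 120.8 / 3.625×10⁻¹⁹ = 3.332×10²⁰, i.e. 3.332×10²⁰/6.022×10²³ = 5.533×10⁻⁴ mol.
Photons absorbed: 0.836 × 5.533×10⁻⁴ = 4.626×10⁻⁴ mol.
Product formed: 0.0047 × 4.626×10⁻⁴ = 2.174×10⁻⁶ mol.
Rate: 2.174×10⁻⁶ mol / (5388 s × 0.172 L) = 2.3×10⁻⁹ M s⁻¹.

2.3×10⁻⁹ M s⁻¹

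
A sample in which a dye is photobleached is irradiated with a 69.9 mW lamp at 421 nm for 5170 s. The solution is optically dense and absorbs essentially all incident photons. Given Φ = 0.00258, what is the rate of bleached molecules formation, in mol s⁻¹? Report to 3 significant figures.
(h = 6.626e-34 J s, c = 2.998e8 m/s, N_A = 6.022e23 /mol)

6.35e-10 mol s⁻¹

Photon energy at 421 nm: hc/λ = (6.626e-34)(2.998e8)/(421e-9) = 4.718e-19 J.
Energy delivered: (69.9 mW)(5170 s) = 361.4 J.
Photons incident: 361.4 / 4.718e-19 = 7.660e20, i.e. 7.660e20/6.022e23 = 0.001272 mol.
Product formed: 0.00258 × 0.001272 = 3.282e-6 mol.
Rate: 3.282e-6 / 5170 s = 6.35e-10 mol s⁻¹.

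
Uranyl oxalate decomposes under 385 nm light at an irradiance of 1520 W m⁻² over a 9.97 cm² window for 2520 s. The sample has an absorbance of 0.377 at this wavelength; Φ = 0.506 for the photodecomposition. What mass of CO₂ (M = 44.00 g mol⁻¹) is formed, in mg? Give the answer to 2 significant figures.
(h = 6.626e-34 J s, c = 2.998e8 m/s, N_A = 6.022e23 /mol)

160 mg

Photon energy at 385 nm: hc/λ = (6.626e-34)(2.998e8)/(385e-9) = 5.160e-19 J.
Energy delivered: (1520 W m⁻²)(9.97e-4 m²)(2520 s) = 3819 J.
Photons incident: 3819 / 5.160e-19 = 7.401e21, i.e. 7.401e21/6.022e23 = 0.01229 mol.
Fraction absorbed: 1 − 10^(−0.377) = 0.5802.
Photons absorbed: 0.5802 × 0.01229 = 0.007131 mol.
Product: Φ × n_abs = 0.506 × 0.007131 = 0.003608 mol.
Mass: 0.003608 × 44.00 = 0.1588 g = 160 mg.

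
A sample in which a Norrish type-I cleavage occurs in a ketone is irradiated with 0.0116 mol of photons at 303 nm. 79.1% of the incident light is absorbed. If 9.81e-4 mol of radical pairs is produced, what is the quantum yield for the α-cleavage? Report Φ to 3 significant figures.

Photons absorbed: 0.791 × 0.0116 = 0.009176 mol.
Φ = 9.81e-4 mol / 0.009176 mol photons = 0.107.

Φ = 0.107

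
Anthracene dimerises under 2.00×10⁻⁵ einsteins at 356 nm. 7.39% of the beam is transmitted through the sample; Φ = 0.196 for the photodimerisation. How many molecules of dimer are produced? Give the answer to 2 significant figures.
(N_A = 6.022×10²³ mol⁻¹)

2.2×10¹⁸ molecules

Fraction absorbed: 1 − 7.39/100 = 0.9261.
Photons absorbed: 0.9261 × 2.00×10⁻⁵ = 1.852×10⁻⁵ mol.
Product: Φ × n_abs = 0.196 × 1.852×10⁻⁵ = 3.630×10⁻⁶ mol.
As a count: 3.630×10⁻⁶ × 6.022×10²³ = 2.2×10¹⁸.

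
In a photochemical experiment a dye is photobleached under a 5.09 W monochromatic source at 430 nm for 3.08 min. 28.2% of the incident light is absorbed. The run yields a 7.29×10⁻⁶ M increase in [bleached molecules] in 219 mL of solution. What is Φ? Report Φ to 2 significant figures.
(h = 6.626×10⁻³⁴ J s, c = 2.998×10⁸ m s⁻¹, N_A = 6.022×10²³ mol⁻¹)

Product: (7.29×10⁻⁶ M)(0.219 L) = 1.597×10⁻⁶ mol.
Photon energy at 430 nm: hc/λ = (6.626×10⁻³⁴)(2.998×10⁸)/(430×10⁻⁹) = 4.620×10⁻¹⁹ J.
Energy delivered: (5.09 W)(184.8 s) = 940.6 J.
Photons incident: 940.6 / 4.620×10⁻¹⁹ = 2.036×10²¹, i.e. 2.036×10²¹/6.022×10²³ = 0.003381 mol.
Photons absorbed: 0.282 × 0.003381 = 9.534×10⁻⁴ mol.
Φ = 1.597×10⁻⁶ mol / 9.534×10⁻⁴ mol photons = 0.0017.

Φ = 0.0017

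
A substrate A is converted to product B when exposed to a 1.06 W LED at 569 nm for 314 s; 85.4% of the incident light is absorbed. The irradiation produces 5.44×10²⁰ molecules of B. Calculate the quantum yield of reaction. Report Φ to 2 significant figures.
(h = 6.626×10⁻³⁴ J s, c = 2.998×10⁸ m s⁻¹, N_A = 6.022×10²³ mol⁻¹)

Φ = 0.67

Product: 5.44×10²⁰ / 6.022×10²³ = 9.034×10⁻⁴ mol.
Photon energy at 569 nm: hc/λ = (6.626×10⁻³⁴)(2.998×10⁸)/(569×10⁻⁹) = 3.491×10⁻¹⁹ J.
Energy delivered: (1.06 W)(314 s) = 332.8 J.
Photons incident: 332.8 / 3.491×10⁻¹⁹ = 9.533×10²⁰, i.e. 9.533×10²⁰/6.022×10²³ = 0.001583 mol.
Photons absorbed: 0.854 × 0.001583 = 0.001352 mol.
Φ = 9.034×10⁻⁴ mol / 0.001352 mol photons = 0.67.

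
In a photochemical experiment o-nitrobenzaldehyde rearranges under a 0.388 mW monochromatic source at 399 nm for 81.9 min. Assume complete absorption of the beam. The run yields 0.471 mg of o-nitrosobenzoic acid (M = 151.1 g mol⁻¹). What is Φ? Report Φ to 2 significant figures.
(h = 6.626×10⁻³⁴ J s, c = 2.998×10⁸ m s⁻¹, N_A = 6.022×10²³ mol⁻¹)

Φ = 0.49

Product: 0.471 mg / 151.1 g mol⁻¹ = 3.117×10⁻⁶ mol.
Photon energy at 399 nm: hc/λ = (6.626×10⁻³⁴)(2.998×10⁸)/(399×10⁻⁹) = 4.979×10⁻¹⁹ J.
Energy delivered: (0.388 mW)(4914 s) = 1.907 J.
Photons incident: 1.907 / 4.979×10⁻¹⁹ = 3.830×10¹⁸, i.e. 3.830×10¹⁸/6.022×10²³ = 6.360×10⁻⁶ mol.
Φ = 3.117×10⁻⁶ mol / 6.360×10⁻⁶ mol photons = 0.49.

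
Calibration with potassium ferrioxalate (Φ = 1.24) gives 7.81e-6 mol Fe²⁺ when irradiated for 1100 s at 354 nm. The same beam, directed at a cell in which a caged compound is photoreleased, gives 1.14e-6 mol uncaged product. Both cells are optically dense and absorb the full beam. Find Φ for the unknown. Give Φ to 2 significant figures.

Photons absorbed by the actinometer: 7.81e-6 / 1.24 = 6.298e-6 mol.
Φ(unknown) = 1.14e-6 / 6.298e-6 = 0.18.

Φ = 0.18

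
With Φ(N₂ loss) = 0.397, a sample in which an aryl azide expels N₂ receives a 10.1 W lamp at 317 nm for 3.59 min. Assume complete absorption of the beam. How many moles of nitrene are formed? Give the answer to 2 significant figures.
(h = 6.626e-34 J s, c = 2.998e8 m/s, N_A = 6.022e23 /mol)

Photon energy at 317 nm: hc/λ = (6.626e-34)(2.998e8)/(317e-9) = 6.266e-19 J.
Energy delivered: (10.1 W)(215.4 s) = 2176 J.
Photons incident: 2176 / 6.266e-19 = 3.473e21, i.e. 3.473e21/6.022e23 = 0.005767 mol.
Product: Φ × n_abs = 0.397 × 0.005767 = 0.002289 mol.

0.0023 mol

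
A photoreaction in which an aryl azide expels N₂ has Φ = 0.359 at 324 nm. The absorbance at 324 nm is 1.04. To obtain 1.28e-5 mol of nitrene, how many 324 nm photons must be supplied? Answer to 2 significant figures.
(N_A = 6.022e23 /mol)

Photons that must be absorbed: 1.28e-5 / 0.359 = 3.565e-5 mol.
Fraction absorbed: 1 − 10^(−1.04) = 0.9088.
Incident photons needed: 3.565e-5 / 0.9088 = 3.923e-5 mol.
Photon count: 3.923e-5 × 6.022e23 = 2.4e19.

2.4e19 photons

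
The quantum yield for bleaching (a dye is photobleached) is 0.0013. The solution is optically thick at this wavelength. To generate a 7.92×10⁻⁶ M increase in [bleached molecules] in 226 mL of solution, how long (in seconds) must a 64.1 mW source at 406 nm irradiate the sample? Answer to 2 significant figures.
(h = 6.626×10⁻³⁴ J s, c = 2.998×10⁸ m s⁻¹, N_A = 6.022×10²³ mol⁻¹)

Product: (7.92×10⁻⁶ M)(0.226 L) = 1.790×10⁻⁶ mol.
Photons that must be absorbed: 1.790×10⁻⁶ / 0.0013 = 0.001377 mol.
Photon energy: hc/λ = 4.893×10⁻¹⁹ J; per mole, 2.947×10⁵ J mol⁻¹.
Energy required: 0.001377 × 2.947×10⁵ = 405.8 J.
Time: 405.8 J / 0.0641 W = 6300 s.

t ≈ 6300 s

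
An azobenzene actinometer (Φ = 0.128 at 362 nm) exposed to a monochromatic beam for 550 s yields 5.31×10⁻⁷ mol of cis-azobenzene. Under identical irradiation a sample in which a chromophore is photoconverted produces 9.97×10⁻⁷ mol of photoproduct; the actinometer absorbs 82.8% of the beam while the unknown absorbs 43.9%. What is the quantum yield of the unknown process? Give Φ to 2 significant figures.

Φ = 0.45

Photons absorbed by the actinometer: 5.31×10⁻⁷ / 0.128 = 4.148×10⁻⁶ mol.
Incident flux: 4.148×10⁻⁶ / 0.828 = 5.010×10⁻⁶ einstein.
Absorbed by unknown: 0.439 × 5.010×10⁻⁶ = 2.199×10⁻⁶ mol.
Φ(unknown) = 9.97×10⁻⁷ / 2.199×10⁻⁶ = 0.45.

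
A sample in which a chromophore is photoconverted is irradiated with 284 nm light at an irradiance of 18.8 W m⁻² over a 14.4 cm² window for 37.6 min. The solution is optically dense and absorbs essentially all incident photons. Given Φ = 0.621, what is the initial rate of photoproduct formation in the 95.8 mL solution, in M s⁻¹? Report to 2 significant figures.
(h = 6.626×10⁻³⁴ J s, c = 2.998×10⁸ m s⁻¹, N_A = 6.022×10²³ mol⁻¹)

Photon energy at 284 nm: hc/λ = (6.626×10⁻³⁴)(2.998×10⁸)/(284×10⁻⁹) = 6.995×10⁻¹⁹ J.
Energy delivered: (18.8 W m⁻²)(14.4×10⁻⁴ m²)(2256 s) = 61.07 J.
Photons incident: 61.07 / 6.995×10⁻¹⁹ = 8.731×10¹⁹, i.e. 8.731×10¹⁹/6.022×10²³ = 1.450×10⁻⁴ mol.
Product formed: 0.621 × 1.450×10⁻⁴ = 9.005×10⁻⁵ mol.
Rate: 9.005×10⁻⁵ mol / (2256 s × 0.0958 L) = 4.2×10⁻⁷ M s⁻¹.

4.2×10⁻⁷ M s⁻¹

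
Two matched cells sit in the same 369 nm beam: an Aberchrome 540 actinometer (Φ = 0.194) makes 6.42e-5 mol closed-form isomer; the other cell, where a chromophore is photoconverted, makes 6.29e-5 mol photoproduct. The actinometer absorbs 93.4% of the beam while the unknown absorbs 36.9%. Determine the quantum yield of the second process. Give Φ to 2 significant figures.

Photons absorbed by the actinometer: 6.42e-5 / 0.194 = 3.309e-4 mol.
Incident flux: 3.309e-4 / 0.934 = 3.543e-4 einstein.
Absorbed by unknown: 0.369 × 3.543e-4 = 1.307e-4 mol.
Φ(unknown) = 6.29e-5 / 1.307e-4 = 0.48.

Φ = 0.48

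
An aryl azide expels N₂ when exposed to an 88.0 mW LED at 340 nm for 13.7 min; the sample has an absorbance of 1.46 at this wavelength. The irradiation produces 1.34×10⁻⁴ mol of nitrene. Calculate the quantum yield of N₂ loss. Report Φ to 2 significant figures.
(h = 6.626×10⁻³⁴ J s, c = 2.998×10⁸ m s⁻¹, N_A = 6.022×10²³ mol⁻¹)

Φ = 0.68

Photon energy at 340 nm: hc/λ = (6.626×10⁻³⁴)(2.998×10⁸)/(340×10⁻⁹) = 5.843×10⁻¹⁹ J.
Energy delivered: (88.0 mW)(822 s) = 72.34 J.
Photons incident: 72.34 / 5.843×10⁻¹⁹ = 1.238×10²⁰, i.e. 1.238×10²⁰/6.022×10²³ = 2.056×10⁻⁴ mol.
Fraction absorbed: 1 − 10^(−1.46) = 0.9653.
Photons absorbed: 0.9653 × 2.056×10⁻⁴ = 1.985×10⁻⁴ mol.
Φ = 1.34×10⁻⁴ mol / 1.985×10⁻⁴ mol photons = 0.68.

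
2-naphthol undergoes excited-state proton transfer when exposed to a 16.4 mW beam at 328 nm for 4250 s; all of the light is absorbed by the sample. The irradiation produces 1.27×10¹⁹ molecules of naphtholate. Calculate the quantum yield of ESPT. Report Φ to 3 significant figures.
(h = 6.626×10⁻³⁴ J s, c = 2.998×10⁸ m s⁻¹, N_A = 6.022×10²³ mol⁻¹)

Product: 1.27×10¹⁹ / 6.022×10²³ = 2.109×10⁻⁵ mol.
Photon energy at 328 nm: hc/λ = (6.626×10⁻³⁴)(2.998×10⁸)/(328×10⁻⁹) = 6.056×10⁻¹⁹ J.
Energy delivered: (16.4 mW)(4250 s) = 69.70 J.
Photons incident: 69.70 / 6.056×10⁻¹⁹ = 1.151×10²⁰, i.e. 1.151×10²⁰/6.022×10²³ = 1.911×10⁻⁴ mol.
Φ = 2.109×10⁻⁵ mol / 1.911×10⁻⁴ mol photons = 0.110.

Φ = 0.110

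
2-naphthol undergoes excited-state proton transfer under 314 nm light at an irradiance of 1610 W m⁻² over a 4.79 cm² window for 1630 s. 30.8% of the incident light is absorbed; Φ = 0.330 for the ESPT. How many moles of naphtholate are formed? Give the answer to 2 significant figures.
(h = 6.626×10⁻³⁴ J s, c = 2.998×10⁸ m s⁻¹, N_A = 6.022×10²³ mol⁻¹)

Photon energy at 314 nm: hc/λ = (6.626×10⁻³⁴)(2.998×10⁸)/(314×10⁻⁹) = 6.326×10⁻¹⁹ J.
Energy delivered: (1610 W m⁻²)(4.79×10⁻⁴ m²)(1630 s) = 1257 J.
Photons incident: 1257 / 6.326×10⁻¹⁹ = 1.987×10²¹, i.e. 1.987×10²¹/6.022×10²³ = 0.003300 mol.
Photons absorbed: 0.308 × 0.003300 = 0.001016 mol.
Product: Φ × n_abs = 0.330 × 0.001016 = 3.353×10⁻⁴ mol.

3.4×10⁻⁴ mol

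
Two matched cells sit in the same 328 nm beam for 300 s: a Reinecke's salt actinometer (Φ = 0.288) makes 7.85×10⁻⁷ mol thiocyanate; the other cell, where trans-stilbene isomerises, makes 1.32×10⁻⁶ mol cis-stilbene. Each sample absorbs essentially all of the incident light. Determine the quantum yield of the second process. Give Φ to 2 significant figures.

Φ = 0.48

Photons absorbed by the actinometer: 7.85×10⁻⁷ / 0.288 = 2.726×10⁻⁶ mol.
Φ(unknown) = 1.32×10⁻⁶ / 2.726×10⁻⁶ = 0.48.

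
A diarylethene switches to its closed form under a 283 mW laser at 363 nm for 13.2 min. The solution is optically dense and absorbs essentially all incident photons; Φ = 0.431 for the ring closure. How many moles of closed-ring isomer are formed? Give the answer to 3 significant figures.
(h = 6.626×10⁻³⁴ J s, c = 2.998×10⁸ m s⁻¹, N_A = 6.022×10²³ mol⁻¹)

2.93×10⁻⁴ mol

Photon energy at 363 nm: hc/λ = (6.626×10⁻³⁴)(2.998×10⁸)/(363×10⁻⁹) = 5.472×10⁻¹⁹ J.
Energy delivered: (283 mW)(792 s) = 224.1 J.
Photons incident: 224.1 / 5.472×10⁻¹⁹ = 4.095×10²⁰, i.e. 4.095×10²⁰/6.022×10²³ = 6.800×10⁻⁴ mol.
Product: Φ × n_abs = 0.431 × 6.800×10⁻⁴ = 2.931×10⁻⁴ mol.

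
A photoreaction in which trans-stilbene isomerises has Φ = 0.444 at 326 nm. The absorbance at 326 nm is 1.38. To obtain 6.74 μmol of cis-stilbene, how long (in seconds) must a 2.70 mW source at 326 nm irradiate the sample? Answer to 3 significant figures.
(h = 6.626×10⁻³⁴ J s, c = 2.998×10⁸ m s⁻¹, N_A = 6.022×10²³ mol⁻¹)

t ≈ 2150 s

Product: 6.74 μmol = 6.74×10⁻⁶ mol.
Photons that must be absorbed: 6.74×10⁻⁶ / 0.444 = 1.518×10⁻⁵ mol.
Fraction absorbed: 1 − 10^(−1.38) = 0.9583.
Incident photons needed: 1.518×10⁻⁵ / 0.9583 = 1.584×10⁻⁵ mol.
Photon energy: hc/λ = 6.093×10⁻¹⁹ J; per mole, 3.669×10⁵ J mol⁻¹.
Energy required: 1.584×10⁻⁵ × 3.669×10⁵ = 5.812 J.
Time: 5.812 J / 0.0027 W = 2150 s.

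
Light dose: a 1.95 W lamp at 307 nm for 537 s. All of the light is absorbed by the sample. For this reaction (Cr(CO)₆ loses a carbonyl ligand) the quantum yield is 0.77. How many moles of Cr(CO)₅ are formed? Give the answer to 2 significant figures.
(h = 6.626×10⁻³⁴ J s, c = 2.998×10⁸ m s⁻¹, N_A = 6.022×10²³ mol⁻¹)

0.0021 mol

Photon energy at 307 nm: hc/λ = (6.626×10⁻³⁴)(2.998×10⁸)/(307×10⁻⁹) = 6.471×10⁻¹⁹ J.
Energy delivered: (1.95 W)(537 s) = 1047 J.
Photons incident: 1047 / 6.471×10⁻¹⁹ = 1.618×10²¹, i.e. 1.618×10²¹/6.022×10²³ = 0.002687 mol.
Product: Φ × n_abs = 0.77 × 0.002687 = 0.002069 mol.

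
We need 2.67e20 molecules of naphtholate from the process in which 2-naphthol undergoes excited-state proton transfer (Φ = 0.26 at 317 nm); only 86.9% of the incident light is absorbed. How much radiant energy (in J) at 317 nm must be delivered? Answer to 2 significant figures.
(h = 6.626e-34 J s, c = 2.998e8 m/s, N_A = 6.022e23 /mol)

740 J

Product: 2.67e20 / 6.022e23 = 4.434e-4 mol.
Photons that must be absorbed: 4.434e-4 / 0.26 = 0.001705 mol.
Incident photons needed: 0.001705 / 0.869 = 0.001962 mol.
Photon energy: hc/λ = 6.266e-19 J; per mole, 3.773e5 J mol⁻¹.
Energy required: 0.001962 × 3.773e5 = 740 J.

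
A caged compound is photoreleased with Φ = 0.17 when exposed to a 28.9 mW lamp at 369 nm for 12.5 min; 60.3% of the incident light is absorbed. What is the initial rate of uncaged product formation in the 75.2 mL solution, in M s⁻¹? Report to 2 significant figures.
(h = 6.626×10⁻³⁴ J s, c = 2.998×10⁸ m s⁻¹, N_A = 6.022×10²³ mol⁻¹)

Photon energy at 369 nm: hc/λ = (6.626×10⁻³⁴)(2.998×10⁸)/(369×10⁻⁹) = 5.383×10⁻¹⁹ J.
Energy delivered: (28.9 mW)(750 s) = 21.68 J.
Photons incident: 21.68 / 5.383×10⁻¹⁹ = 4.027×10¹⁹, i.e. 4.027×10¹⁹/6.022×10²³ = 6.687×10⁻⁵ mol.
Photons absorbed: 0.603 × 6.687×10⁻⁵ = 4.032×10⁻⁵ mol.
Product formed: 0.17 × 4.032×10⁻⁵ = 6.854×10⁻⁶ mol.
Rate: 6.854×10⁻⁶ mol / (750 s × 0.0752 L) = 1.2×10⁻⁷ M s⁻¹.

1.2×10⁻⁷ M s⁻¹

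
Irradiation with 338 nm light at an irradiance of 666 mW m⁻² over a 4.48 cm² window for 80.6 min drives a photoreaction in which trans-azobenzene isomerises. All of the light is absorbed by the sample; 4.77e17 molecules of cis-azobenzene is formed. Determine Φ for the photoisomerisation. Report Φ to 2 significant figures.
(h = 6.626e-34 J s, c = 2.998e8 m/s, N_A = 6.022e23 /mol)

Product: 4.77e17 / 6.022e23 = 7.921e-7 mol.
Photon energy at 338 nm: hc/λ = (6.626e-34)(2.998e8)/(338e-9) = 5.877e-19 J.
Energy delivered: (666 mW m⁻²)(4.48e-4 m²)(4836 s) = 1.443 J.
Photons incident: 1.443 / 5.877e-19 = 2.455e18, i.e. 2.455e18/6.022e23 = 4.077e-6 mol.
Φ = 7.921e-7 mol / 4.077e-6 mol photons = 0.19.

Φ = 0.19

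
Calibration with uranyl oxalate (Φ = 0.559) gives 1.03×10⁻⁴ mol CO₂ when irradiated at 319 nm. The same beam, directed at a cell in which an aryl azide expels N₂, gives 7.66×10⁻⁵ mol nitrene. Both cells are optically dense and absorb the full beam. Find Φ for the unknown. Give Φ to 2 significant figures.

Photons absorbed by the actinometer: 1.03×10⁻⁴ / 0.559 = 1.843×10⁻⁴ mol.
Φ(unknown) = 7.66×10⁻⁵ / 1.843×10⁻⁴ = 0.42.

Φ = 0.42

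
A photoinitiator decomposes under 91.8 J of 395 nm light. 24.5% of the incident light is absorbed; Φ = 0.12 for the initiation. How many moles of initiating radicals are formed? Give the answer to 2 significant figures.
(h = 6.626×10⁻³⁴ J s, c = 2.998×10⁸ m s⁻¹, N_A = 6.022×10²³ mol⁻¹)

Photon energy at 395 nm: hc/λ = (6.626×10⁻³⁴)(2.998×10⁸)/(395×10⁻⁹) = 5.029×10⁻¹⁹ J.
Photons incident: 91.8 / 5.029×10⁻¹⁹ = 1.825×10²⁰, i.e. 1.825×10²⁰/6.022×10²³ = 3.031×10⁻⁴ mol.
Photons absorbed: 0.245 × 3.031×10⁻⁴ = 7.426×10⁻⁵ mol.
Product: Φ × n_abs = 0.12 × 7.426×10⁻⁵ = 8.911×10⁻⁶ mol.

8.9×10⁻⁶ mol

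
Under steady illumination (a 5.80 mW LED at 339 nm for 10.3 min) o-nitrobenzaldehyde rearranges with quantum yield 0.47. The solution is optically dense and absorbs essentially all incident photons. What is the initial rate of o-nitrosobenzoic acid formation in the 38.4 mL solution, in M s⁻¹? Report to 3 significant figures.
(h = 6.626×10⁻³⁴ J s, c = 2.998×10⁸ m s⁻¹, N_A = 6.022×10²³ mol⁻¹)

Photon energy at 339 nm: hc/λ = (6.626×10⁻³⁴)(2.998×10⁸)/(339×10⁻⁹) = 5.860×10⁻¹⁹ J.
Energy delivered: (5.80 mW)(618 s) = 3.584 J.
Photons incident: 3.584 / 5.860×10⁻¹⁹ = 6.116×10¹⁸, i.e. 6.116×10¹⁸/6.022×10²³ = 1.016×10⁻⁵ mol.
Product formed: 0.47 × 1.016×10⁻⁵ = 4.775×10⁻⁶ mol.
Rate: 4.775×10⁻⁶ mol / (618 s × 0.0384 L) = 2.01×10⁻⁷ M s⁻¹.

2.01×10⁻⁷ M s⁻¹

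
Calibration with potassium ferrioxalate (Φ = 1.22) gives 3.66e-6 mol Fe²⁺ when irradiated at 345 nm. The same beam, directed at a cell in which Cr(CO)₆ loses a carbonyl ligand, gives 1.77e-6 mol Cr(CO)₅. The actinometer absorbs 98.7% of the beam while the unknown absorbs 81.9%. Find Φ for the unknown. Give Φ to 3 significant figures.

Φ = 0.711

Photons absorbed by the actinometer: 3.66e-6 / 1.22 = 3.000e-6 mol.
Incident flux: 3.000e-6 / 0.987 = 3.040e-6 einstein.
Absorbed by unknown: 0.819 × 3.040e-6 = 2.490e-6 mol.
Φ(unknown) = 1.77e-6 / 2.490e-6 = 0.711.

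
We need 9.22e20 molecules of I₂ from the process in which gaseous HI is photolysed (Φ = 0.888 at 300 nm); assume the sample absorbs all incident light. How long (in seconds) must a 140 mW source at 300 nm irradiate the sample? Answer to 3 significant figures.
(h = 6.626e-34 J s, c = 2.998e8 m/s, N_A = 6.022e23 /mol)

t ≈ 4910 s

Product: 9.22e20 / 6.022e23 = 0.001531 mol.
Photons that must be absorbed: 0.001531 / 0.888 = 0.001724 mol.
Photon energy: hc/λ = 6.622e-19 J; per mole, 3.988e5 J mol⁻¹.
Energy required: 0.001724 × 3.988e5 = 687.5 J.
Time: 687.5 J / 0.14 W = 4910 s.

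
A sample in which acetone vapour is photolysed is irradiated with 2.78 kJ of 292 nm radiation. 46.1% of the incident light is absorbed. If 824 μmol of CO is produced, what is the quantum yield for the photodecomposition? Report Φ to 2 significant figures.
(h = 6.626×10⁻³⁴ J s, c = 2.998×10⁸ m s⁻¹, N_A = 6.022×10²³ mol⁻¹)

Product: 824 μmol = 8.24×10⁻⁴ mol.
Photon energy at 292 nm: hc/λ = (6.626×10⁻³⁴)(2.998×10⁸)/(292×10⁻⁹) = 6.803×10⁻¹⁹ J.
Incident energy: 2.78 kJ = 2780 J.
Photons incident: 2780 / 6.803×10⁻¹⁹ = 4.086×10²¹, i.e. 4.086×10²¹/6.022×10²³ = 0.006785 mol.
Photons absorbed: 0.461 × 0.006785 = 0.003128 mol.
Φ = 8.24×10⁻⁴ mol / 0.003128 mol photons = 0.26.

Φ = 0.26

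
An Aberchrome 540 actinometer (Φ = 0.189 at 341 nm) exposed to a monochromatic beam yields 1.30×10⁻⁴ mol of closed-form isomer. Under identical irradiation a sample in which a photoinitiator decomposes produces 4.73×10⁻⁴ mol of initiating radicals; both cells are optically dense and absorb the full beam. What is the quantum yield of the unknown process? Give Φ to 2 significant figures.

Photons absorbed by the actinometer: 1.30×10⁻⁴ / 0.189 = 6.878×10⁻⁴ mol.
Φ(unknown) = 4.73×10⁻⁴ / 6.878×10⁻⁴ = 0.69.

Φ = 0.69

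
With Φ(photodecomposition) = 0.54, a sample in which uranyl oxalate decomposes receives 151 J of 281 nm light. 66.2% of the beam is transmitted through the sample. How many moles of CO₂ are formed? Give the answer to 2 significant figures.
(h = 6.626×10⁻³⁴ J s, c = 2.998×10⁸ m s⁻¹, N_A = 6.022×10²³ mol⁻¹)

6.5×10⁻⁵ mol

Photon energy at 281 nm: hc/λ = (6.626×10⁻³⁴)(2.998×10⁸)/(281×10⁻⁹) = 7.069×10⁻¹⁹ J.
Photons incident: 151 / 7.069×10⁻¹⁹ = 2.136×10²⁰, i.e. 2.136×10²⁰/6.022×10²³ = 3.547×10⁻⁴ mol.
Fraction absorbed: 1 − 66.2/100 = 0.3380.
Photons absorbed: 0.3380 × 3.547×10⁻⁴ = 1.199×10⁻⁴ mol.
Product: Φ × n_abs = 0.54 × 1.199×10⁻⁴ = 6.475×10⁻⁵ mol.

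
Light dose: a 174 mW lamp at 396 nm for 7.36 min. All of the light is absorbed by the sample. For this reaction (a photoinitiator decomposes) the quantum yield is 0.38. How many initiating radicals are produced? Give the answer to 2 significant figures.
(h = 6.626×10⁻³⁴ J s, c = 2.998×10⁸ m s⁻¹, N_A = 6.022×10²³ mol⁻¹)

Photon energy at 396 nm: hc/λ = (6.626×10⁻³⁴)(2.998×10⁸)/(396×10⁻⁹) = 5.016×10⁻¹⁹ J.
Energy delivered: (174 mW)(441.6 s) = 76.84 J.
Photons incident: 76.84 / 5.016×10⁻¹⁹ = 1.532×10²⁰, i.e. 1.532×10²⁰/6.022×10²³ = 2.544×10⁻⁴ mol.
Product: Φ × n_abs = 0.38 × 2.544×10⁻⁴ = 9.667×10⁻⁵ mol.
As a count: 9.667×10⁻⁵ × 6.022×10²³ = 5.8×10¹⁹.

5.8×10¹⁹ initiating radicals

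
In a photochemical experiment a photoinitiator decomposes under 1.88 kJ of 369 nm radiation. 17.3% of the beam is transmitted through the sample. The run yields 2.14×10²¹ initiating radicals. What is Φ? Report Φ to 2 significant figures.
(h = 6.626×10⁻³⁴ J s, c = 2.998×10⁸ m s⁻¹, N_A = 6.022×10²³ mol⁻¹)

Φ = 0.74

Product: 2.14×10²¹ / 6.022×10²³ = 0.003554 mol.
Photon energy at 369 nm: hc/λ = (6.626×10⁻³⁴)(2.998×10⁸)/(369×10⁻⁹) = 5.383×10⁻¹⁹ J.
Incident energy: 1.88 kJ = 1880 J.
Photons incident: 1880 / 5.383×10⁻¹⁹ = 3.492×10²¹, i.e. 3.492×10²¹/6.022×10²³ = 0.005799 mol.
Fraction absorbed: 1 − 17.3/100 = 0.8270.
Photons absorbed: 0.8270 × 0.005799 = 0.004796 mol.
Φ = 0.003554 mol / 0.004796 mol photons = 0.74.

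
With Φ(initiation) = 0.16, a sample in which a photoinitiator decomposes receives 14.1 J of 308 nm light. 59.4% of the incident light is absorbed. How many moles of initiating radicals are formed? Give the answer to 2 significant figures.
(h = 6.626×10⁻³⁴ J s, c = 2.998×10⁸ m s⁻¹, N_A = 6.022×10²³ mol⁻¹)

Photon energy at 308 nm: hc/λ = (6.626×10⁻³⁴)(2.998×10⁸)/(308×10⁻⁹) = 6.450×10⁻¹⁹ J.
Photons incident: 14.1 / 6.450×10⁻¹⁹ = 2.186×10¹⁹, i.e. 2.186×10¹⁹/6.022×10²³ = 3.630×10⁻⁵ mol.
Photons absorbed: 0.594 × 3.630×10⁻⁵ = 2.156×10⁻⁵ mol.
Product: Φ × n_abs = 0.16 × 2.156×10⁻⁵ = 3.450×10⁻⁶ mol.

3.5×10⁻⁶ mol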